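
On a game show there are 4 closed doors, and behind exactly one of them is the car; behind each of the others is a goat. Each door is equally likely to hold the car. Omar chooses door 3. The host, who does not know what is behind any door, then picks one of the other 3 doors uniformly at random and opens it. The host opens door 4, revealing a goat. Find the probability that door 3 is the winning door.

Apply Bayes' rule, conditioning on where the car actually is.
If it is behind any of doors 1, 2, and 3 (prior 1/4 each): the host picks door 4 with probability 1/3 regardless, and it is not the prize; weight (1/4)·(1/3) = 1/12 each.
If it is behind door 4 (prior 1/4): the host opened door 4, so this case is ruled out; weight (1/4)·0 = 0.
The weights sum to 1/4.
So P(the car behind door 3 | the host opened door 4) = (1/12) / (1/4) = 1/3.

1/3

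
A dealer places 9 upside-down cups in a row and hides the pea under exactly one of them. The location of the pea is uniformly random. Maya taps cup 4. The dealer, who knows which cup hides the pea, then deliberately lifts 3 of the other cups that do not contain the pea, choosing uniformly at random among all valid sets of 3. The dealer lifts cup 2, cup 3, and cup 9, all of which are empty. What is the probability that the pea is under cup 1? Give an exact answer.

8/45

Consider each possible location of the pea in turn.
If it is under any of cups 1, 5, 6, 7, and 8 (prior 1/9 each): the dealer has 35 equally likely choices, so probability 1/35; weight (1/9)·(1/35) = 1/315 each.
If it is under any of cups 2, 3, and 9 (prior 1/9 each): that cup was opened and seen not to hold the prize — ruled out; weight (1/9)·0 = 0 each.
If it is under cup 4 (prior 1/9): the dealer has 56 equally likely choices, so probability 1/56; weight (1/9)·(1/56) = 1/504.
The weights sum to 1/56.
So P(the pea under cup 1 | the dealer opened cup 2, cup 3, and cup 9) = (1/315) / (1/56) = 8/45.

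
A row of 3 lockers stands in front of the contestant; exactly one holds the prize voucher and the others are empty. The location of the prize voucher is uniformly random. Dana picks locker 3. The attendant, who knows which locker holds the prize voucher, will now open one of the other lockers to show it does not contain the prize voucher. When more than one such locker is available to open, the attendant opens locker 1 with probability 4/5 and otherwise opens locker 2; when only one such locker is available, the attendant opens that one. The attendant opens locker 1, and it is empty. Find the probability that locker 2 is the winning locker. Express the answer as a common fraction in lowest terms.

5/9

Apply Bayes' rule, conditioning on where the prize voucher actually is.
If it is in locker 1 (prior 1/3): the attendant opened locker 1, so this case is ruled out; weight (1/3)·0 = 0.
If it is in locker 2 (prior 1/3): only locker 1 is available, probability 1; weight (1/3)·1 = 1/3.
If it is in locker 3 (prior 1/3): locker 1 is available, opened with probability 4/5; weight (1/3)·(4/5) = 4/15.
The weights sum to 3/5.
So P(the prize voucher in locker 2 | the attendant opened locker 1) = (1/3) / (3/5) = 5/9.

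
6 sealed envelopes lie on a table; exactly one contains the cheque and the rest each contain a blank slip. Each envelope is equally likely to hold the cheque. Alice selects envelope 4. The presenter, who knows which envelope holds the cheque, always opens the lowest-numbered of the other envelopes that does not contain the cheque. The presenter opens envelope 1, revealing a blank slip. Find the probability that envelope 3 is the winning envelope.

1/5

Condition on the true location of the cheque.
If it is in envelope 1 (prior 1/6): the presenter opened envelope 1, so this case is ruled out; weight (1/6)·0 = 0.
If it is in any of envelopes 2, 3, 4, 5, and 6 (prior 1/6 each): envelope 1 is the lowest-numbered option available, probability 1; weight (1/6)·1 = 1/6 each.
The weights sum to 5/6.
So P(the cheque in envelope 3 | the presenter opened envelope 1) = (1/6) / (5/6) = 1/5.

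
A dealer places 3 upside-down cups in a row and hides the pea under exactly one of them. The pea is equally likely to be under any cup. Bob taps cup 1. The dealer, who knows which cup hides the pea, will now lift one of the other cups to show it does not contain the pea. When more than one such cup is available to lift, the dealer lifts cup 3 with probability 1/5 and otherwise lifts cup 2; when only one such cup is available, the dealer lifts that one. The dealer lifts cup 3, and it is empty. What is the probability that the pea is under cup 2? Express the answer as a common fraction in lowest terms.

Apply Bayes' rule, conditioning on where the pea actually is.
If it is under cup 1 (prior 1/3): cup 3 is available, opened with probability 1/5; weight (1/3)·(1/5) = 1/15.
If it is under cup 2 (prior 1/3): only cup 3 is available, probability 1; weight (1/3)·1 = 1/3.
If it is under cup 3 (prior 1/3): the dealer opened cup 3, so this case is ruled out; weight (1/3)·0 = 0.
The weights sum to 2/5.
So P(the pea under cup 2 | the dealer opened cup 3) = (1/3) / (2/5) = 5/6.

5/6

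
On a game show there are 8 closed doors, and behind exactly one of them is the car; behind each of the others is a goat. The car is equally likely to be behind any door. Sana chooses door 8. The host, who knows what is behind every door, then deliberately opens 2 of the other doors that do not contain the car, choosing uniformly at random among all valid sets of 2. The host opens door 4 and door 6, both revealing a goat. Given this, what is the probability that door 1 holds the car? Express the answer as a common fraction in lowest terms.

Consider each possible location of the car in turn.
If it is behind any of doors 1, 2, 3, 5, and 7 (prior 1/8 each): the host has 15 equally likely choices, so probability 1/15; weight (1/8)·(1/15) = 1/120 each.
If it is behind either of doors 4 and 6 (prior 1/8 each): that door was opened and seen not to hold the prize — ruled out; weight (1/8)·0 = 0 each.
If it is behind door 8 (prior 1/8): the host has 21 equally likely choices, so probability 1/21; weight (1/8)·(1/21) = 1/168.
The weights sum to 1/21.
So P(the car behind door 1 | the host opened door 4 and door 6) = (1/120) / (1/21) = 7/40.

7/40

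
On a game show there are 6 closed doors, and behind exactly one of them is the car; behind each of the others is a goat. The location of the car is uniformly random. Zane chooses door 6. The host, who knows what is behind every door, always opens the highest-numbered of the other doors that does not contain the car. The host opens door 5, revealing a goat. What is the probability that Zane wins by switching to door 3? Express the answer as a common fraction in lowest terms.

Condition on the true location of the car.
If it is behind any of doors 1, 2, 3, 4, and 6 (prior 1/6 each): door 5 is the highest-numbered option available, probability 1; weight (1/6)·1 = 1/6 each.
If it is behind door 5 (prior 1/6): the host opened door 5, so this case is ruled out; weight (1/6)·0 = 0.
The weights sum to 5/6.
So P(the car behind door 3 | the host opened door 5) = (1/6) / (5/6) = 1/5.

1/5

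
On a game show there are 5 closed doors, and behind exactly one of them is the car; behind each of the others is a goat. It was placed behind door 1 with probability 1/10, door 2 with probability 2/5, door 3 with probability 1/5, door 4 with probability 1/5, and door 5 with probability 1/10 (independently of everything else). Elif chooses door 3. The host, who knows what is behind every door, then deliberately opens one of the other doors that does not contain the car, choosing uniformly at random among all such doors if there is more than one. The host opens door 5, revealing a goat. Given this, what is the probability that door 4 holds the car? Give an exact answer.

Consider each possible location of the car in turn.
If it is behind door 1 (prior 1/10): the host has 3 equally likely choices, so probability 1/3; weight (1/10)·(1/3) = 1/30.
If it is behind door 2 (prior 2/5): the host has 3 equally likely choices, so probability 1/3; weight (2/5)·(1/3) = 2/15.
If it is behind door 3 (prior 1/5): the host has 4 equally likely choices, so probability 1/4; weight (1/5)·(1/4) = 1/20.
If it is behind door 4 (prior 1/5): the host has 3 equally likely choices, so probability 1/3; weight (1/5)·(1/3) = 1/15.
If it is behind door 5 (prior 1/10): the host opened door 5, so this case is ruled out; weight (1/10)·0 = 0.
The weights sum to 17/60.
So P(the car behind door 4 | the host opened door 5) = (1/15) / (17/60) = 4/17.

4/17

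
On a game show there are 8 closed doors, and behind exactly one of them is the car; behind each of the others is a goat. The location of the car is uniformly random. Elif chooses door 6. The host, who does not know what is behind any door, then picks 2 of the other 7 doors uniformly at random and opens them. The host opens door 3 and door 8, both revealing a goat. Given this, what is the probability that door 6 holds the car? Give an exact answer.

1/6

Condition on the true location of the car.
If it is behind any of doors 1, 2, 4, 5, 6, and 7 (prior 1/8 each): the host picks exactly this set with probability 1/21 regardless, and none is the prize; weight (1/8)·(1/21) = 1/168 each.
If it is behind either of doors 3 and 8 (prior 1/8 each): that door was opened and seen not to hold the prize — ruled out; weight (1/8)·0 = 0 each.
The weights sum to 1/28.
So P(the car behind door 6 | the host opened door 3 and door 8) = (1/168) / (1/28) = 1/6.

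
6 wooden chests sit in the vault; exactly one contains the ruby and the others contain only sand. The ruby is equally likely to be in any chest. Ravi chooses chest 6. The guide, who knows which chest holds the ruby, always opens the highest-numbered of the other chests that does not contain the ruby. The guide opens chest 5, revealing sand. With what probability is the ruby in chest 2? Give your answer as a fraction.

Apply Bayes' rule, conditioning on where the ruby actually is.
If it is in any of chests 1, 2, 3, 4, and 6 (prior 1/6 each): chest 5 is the highest-numbered option available, probability 1; weight (1/6)·1 = 1/6 each.
If it is in chest 5 (prior 1/6): the guide opened chest 5, so this case is ruled out; weight (1/6)·0 = 0.
The weights sum to 5/6.
So P(the ruby in chest 2 | the guide opened chest 5) = (1/6) / (5/6) = 1/5.

1/5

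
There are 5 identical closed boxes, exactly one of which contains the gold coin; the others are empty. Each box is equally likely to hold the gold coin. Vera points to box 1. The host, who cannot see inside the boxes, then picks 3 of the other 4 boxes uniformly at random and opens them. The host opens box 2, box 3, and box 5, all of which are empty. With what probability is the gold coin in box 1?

1/2

Condition on the true location of the gold coin.
If it is in either of boxes 1 and 4 (prior 1/5 each): the host picks exactly this set with probability 1/4 regardless, and none is the prize; weight (1/5)·(1/4) = 1/20 each.
If it is in any of boxes 2, 3, and 5 (prior 1/5 each): that box was opened and seen not to hold the prize — ruled out; weight (1/5)·0 = 0 each.
The weights sum to 1/10.
So P(the gold coin in box 1 | the host opened box 2, box 3, and box 5) = (1/20) / (1/10) = 1/2.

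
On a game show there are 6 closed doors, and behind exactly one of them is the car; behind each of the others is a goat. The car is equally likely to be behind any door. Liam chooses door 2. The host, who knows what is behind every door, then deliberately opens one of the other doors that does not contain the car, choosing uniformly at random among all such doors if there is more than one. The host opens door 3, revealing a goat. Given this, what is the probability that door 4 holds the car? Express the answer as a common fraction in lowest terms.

5/24

Consider each possible location of the car in turn.
If it is behind any of doors 1, 4, 5, and 6 (prior 1/6 each): the host has 4 equally likely choices, so probability 1/4; weight (1/6)·(1/4) = 1/24 each.
If it is behind door 2 (prior 1/6): the host has 5 equally likely choices, so probability 1/5; weight (1/6)·(1/5) = 1/30.
If it is behind door 3 (prior 1/6): the host opened door 3, so this case is ruled out; weight (1/6)·0 = 0.
The weights sum to 1/5.
So P(the car behind door 4 | the host opened door 3) = (1/24) / (1/5) = 5/24.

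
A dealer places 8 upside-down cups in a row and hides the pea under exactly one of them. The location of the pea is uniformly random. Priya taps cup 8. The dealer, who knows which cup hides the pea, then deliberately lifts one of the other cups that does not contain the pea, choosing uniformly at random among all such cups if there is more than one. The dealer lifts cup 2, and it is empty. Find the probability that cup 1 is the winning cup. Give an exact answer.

Apply Bayes' rule, conditioning on where the pea actually is.
If it is under any of cups 1, 3, 4, 5, 6, and 7 (prior 1/8 each): the dealer has 6 equally likely choices, so probability 1/6; weight (1/8)·(1/6) = 1/48 each.
If it is under cup 2 (prior 1/8): the dealer opened cup 2, so this case is ruled out; weight (1/8)·0 = 0.
If it is under cup 8 (prior 1/8): the dealer has 7 equally likely choices, so probability 1/7; weight (1/8)·(1/7) = 1/56.
The weights sum to 1/7.
So P(the pea under cup 1 | the dealer opened cup 2) = (1/48) / (1/7) = 7/48.

7/48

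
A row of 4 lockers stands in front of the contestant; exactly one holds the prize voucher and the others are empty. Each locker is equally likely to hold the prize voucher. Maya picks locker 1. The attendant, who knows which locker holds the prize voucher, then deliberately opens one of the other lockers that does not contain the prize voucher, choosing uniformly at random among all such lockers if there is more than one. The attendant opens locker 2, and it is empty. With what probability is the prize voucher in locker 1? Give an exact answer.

Consider each possible location of the prize voucher in turn.
If it is in locker 1 (prior 1/4): the attendant has 3 equally likely choices, so probability 1/3; weight (1/4)·(1/3) = 1/12.
If it is in locker 2 (prior 1/4): the attendant opened locker 2, so this case is ruled out; weight (1/4)·0 = 0.
If it is in either of lockers 3 and 4 (prior 1/4 each): the attendant has 2 equally likely choices, so probability 1/2; weight (1/4)·(1/2) = 1/8 each.
The weights sum to 1/3.
So P(the prize voucher in locker 1 | the attendant opened locker 2) = (1/12) / (1/3) = 1/4.

1/4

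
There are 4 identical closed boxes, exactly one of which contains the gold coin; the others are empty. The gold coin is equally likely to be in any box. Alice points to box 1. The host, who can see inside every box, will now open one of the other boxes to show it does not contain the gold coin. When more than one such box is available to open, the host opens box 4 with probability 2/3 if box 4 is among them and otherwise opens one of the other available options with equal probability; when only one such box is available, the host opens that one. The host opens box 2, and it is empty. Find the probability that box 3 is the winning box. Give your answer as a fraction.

1/3

Consider each possible location of the gold coin in turn.
If it is in box 1 (prior 1/4): box 4 is available but not opened; box 2 gets probability (1 − 2/3)/2 = 1/6; weight (1/4)·(1/6) = 1/24.
If it is in box 2 (prior 1/4): the host opened box 2, so this case is ruled out; weight (1/4)·0 = 0.
If it is in box 3 (prior 1/4): box 4 is available but not opened, probability 1/3; weight (1/4)·(1/3) = 1/12.
If it is in box 4 (prior 1/4): box 4 holds the prize so is unavailable; the host chooses uniformly among the 2 others, probability 1/2; weight (1/4)·(1/2) = 1/8.
The weights sum to 1/4.
So P(the gold coin in box 3 | the host opened box 2) = (1/12) / (1/4) = 1/3.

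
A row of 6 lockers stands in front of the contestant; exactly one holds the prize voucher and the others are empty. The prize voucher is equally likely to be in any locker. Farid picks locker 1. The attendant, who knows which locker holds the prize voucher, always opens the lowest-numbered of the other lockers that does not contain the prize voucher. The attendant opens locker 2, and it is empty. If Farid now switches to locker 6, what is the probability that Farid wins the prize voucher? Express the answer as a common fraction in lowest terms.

Condition on the true location of the prize voucher.
If it is in any of lockers 1, 3, 4, 5, and 6 (prior 1/6 each): locker 2 is the lowest-numbered option available, probability 1; weight (1/6)·1 = 1/6 each.
If it is in locker 2 (prior 1/6): the attendant opened locker 2, so this case is ruled out; weight (1/6)·0 = 0.
The weights sum to 5/6.
So P(the prize voucher in locker 6 | the attendant opened locker 2) = (1/6) / (5/6) = 1/5.

1/5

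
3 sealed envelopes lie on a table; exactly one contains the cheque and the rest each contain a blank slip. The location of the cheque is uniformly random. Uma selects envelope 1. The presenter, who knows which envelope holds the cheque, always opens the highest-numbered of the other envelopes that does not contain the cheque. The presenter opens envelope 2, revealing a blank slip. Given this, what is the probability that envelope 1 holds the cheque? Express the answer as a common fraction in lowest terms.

0

Condition on the true location of the cheque.
If it is in envelope 1 (prior 1/3): the presenter would have opened envelope 3 instead, probability 0; weight (1/3)·0 = 0.
If it is in envelope 2 (prior 1/3): the presenter opened envelope 2, so this case is ruled out; weight (1/3)·0 = 0.
If it is in envelope 3 (prior 1/3): envelope 2 is the highest-numbered option available, probability 1; weight (1/3)·1 = 1/3.
The weights sum to 1/3.
So P(the cheque in envelope 1 | the presenter opened envelope 2) = 0 / (1/3) = 0.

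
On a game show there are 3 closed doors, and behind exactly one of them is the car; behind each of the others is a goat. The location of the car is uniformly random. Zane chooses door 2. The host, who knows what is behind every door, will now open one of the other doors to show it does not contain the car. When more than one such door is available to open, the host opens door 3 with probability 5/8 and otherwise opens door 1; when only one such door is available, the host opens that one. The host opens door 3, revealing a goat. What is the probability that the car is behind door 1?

8/13

Apply Bayes' rule, conditioning on where the car actually is.
If it is behind door 1 (prior 1/3): only door 3 is available, probability 1; weight (1/3)·1 = 1/3.
If it is behind door 2 (prior 1/3): door 3 is available, opened with probability 5/8; weight (1/3)·(5/8) = 5/24.
If it is behind door 3 (prior 1/3): the host opened door 3, so this case is ruled out; weight (1/3)·0 = 0.
The weights sum to 13/24.
So P(the car behind door 1 | the host opened door 3) = (1/3) / (13/24) = 8/13.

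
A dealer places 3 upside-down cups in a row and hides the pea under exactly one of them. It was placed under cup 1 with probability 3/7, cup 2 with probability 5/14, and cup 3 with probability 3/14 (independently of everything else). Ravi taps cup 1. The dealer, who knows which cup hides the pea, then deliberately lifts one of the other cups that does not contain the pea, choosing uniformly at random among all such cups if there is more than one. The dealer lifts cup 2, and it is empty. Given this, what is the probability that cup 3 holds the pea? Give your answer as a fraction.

Apply Bayes' rule, conditioning on where the pea actually is.
If it is under cup 1 (prior 3/7): the dealer has 2 equally likely choices, so probability 1/2; weight (3/7)·(1/2) = 3/14.
If it is under cup 2 (prior 5/14): the dealer opened cup 2, so this case is ruled out; weight (5/14)·0 = 0.
If it is under cup 3 (prior 3/14): the dealer has no choice, probability 1; weight (3/14)·1 = 3/14.
The weights sum to 3/7.
So P(the pea under cup 3 | the dealer opened cup 2) = (3/14) / (3/7) = 1/2.

1/2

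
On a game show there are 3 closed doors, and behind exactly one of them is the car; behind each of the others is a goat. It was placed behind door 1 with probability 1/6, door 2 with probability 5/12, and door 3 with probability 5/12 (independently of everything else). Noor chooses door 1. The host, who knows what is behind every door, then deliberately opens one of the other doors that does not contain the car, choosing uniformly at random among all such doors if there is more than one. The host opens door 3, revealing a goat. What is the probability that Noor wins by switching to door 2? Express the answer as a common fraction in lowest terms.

Apply Bayes' rule, conditioning on where the car actually is.
If it is behind door 1 (prior 1/6): the host has 2 equally likely choices, so probability 1/2; weight (1/6)·(1/2) = 1/12.
If it is behind door 2 (prior 5/12): the host has no choice, probability 1; weight (5/12)·1 = 5/12.
If it is behind door 3 (prior 5/12): the host opened door 3, so this case is ruled out; weight (5/12)·0 = 0.
The weights sum to 1/2.
So P(the car behind door 2 | the host opened door 3) = (5/12) / (1/2) = 5/6.

5/6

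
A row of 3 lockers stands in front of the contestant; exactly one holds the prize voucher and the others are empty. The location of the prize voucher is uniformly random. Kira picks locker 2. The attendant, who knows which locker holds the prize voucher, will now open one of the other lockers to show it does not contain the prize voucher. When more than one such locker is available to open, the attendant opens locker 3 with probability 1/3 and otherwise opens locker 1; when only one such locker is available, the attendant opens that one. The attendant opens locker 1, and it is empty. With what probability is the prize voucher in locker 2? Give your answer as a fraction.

2/5

Apply Bayes' rule, conditioning on where the prize voucher actually is.
If it is in locker 1 (prior 1/3): the attendant opened locker 1, so this case is ruled out; weight (1/3)·0 = 0.
If it is in locker 2 (prior 1/3): locker 3 is available but not opened, probability 2/3; weight (1/3)·(2/3) = 2/9.
If it is in locker 3 (prior 1/3): only locker 1 is available, probability 1; weight (1/3)·1 = 1/3.
The weights sum to 5/9.
So P(the prize voucher in locker 2 | the attendant opened locker 1) = (2/9) / (5/9) = 2/5.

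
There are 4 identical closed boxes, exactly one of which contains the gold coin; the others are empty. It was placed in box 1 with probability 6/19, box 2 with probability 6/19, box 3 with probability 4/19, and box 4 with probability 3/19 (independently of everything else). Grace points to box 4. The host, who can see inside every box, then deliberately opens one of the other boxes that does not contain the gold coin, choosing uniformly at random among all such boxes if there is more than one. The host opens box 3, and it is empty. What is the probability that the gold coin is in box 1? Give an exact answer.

3/7

Condition on the true location of the gold coin.
If it is in either of boxes 1 and 2 (prior 6/19 each): the host has 2 equally likely choices, so probability 1/2; weight (6/19)·(1/2) = 3/19 each.
If it is in box 3 (prior 4/19): the host opened box 3, so this case is ruled out; weight (4/19)·0 = 0.
If it is in box 4 (prior 3/19): the host has 3 equally likely choices, so probability 1/3; weight (3/19)·(1/3) = 1/19.
The weights sum to 7/19.
So P(the gold coin in box 1 | the host opened box 3) = (3/19) / (7/19) = 3/7.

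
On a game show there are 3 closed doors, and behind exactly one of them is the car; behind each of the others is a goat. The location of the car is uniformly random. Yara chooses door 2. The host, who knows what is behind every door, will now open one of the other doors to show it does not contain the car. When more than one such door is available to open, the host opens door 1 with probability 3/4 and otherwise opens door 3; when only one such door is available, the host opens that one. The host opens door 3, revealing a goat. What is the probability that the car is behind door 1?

Consider each possible location of the car in turn.
If it is behind door 1 (prior 1/3): only door 3 is available, probability 1; weight (1/3)·1 = 1/3.
If it is behind door 2 (prior 1/3): door 1 is available but not opened, probability 1/4; weight (1/3)·(1/4) = 1/12.
If it is behind door 3 (prior 1/3): the host opened door 3, so this case is ruled out; weight (1/3)·0 = 0.
The weights sum to 5/12.
So P(the car behind door 1 | the host opened door 3) = (1/3) / (5/12) = 4/5.

4/5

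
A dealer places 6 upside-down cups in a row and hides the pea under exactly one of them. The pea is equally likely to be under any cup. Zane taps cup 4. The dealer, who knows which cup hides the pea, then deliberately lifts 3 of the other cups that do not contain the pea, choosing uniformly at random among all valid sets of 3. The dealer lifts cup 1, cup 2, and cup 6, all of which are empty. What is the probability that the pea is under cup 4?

1/6

Apply Bayes' rule, conditioning on where the pea actually is.
If it is under any of cups 1, 2, and 6 (prior 1/6 each): that cup was opened and seen not to hold the prize — ruled out; weight (1/6)·0 = 0 each.
If it is under either of cups 3 and 5 (prior 1/6 each): the dealer has 4 equally likely choices, so probability 1/4; weight (1/6)·(1/4) = 1/24 each.
If it is under cup 4 (prior 1/6): the dealer has 10 equally likely choices, so probability 1/10; weight (1/6)·(1/10) = 1/60.
The weights sum to 1/10.
So P(the pea under cup 4 | the dealer opened cup 1, cup 2, and cup 6) = (1/60) / (1/10) = 1/6.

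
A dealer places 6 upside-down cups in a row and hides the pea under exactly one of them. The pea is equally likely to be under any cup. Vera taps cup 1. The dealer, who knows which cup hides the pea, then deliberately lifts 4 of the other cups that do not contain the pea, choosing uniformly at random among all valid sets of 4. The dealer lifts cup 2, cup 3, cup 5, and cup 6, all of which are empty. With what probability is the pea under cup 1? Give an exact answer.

1/6

Condition on the true location of the pea.
If it is under cup 1 (prior 1/6): the dealer has 5 equally likely choices, so probability 1/5; weight (1/6)·(1/5) = 1/30.
If it is under any of cups 2, 3, 5, and 6 (prior 1/6 each): that cup was opened and seen not to hold the prize — ruled out; weight (1/6)·0 = 0 each.
If it is under cup 4 (prior 1/6): the dealer has no choice, probability 1; weight (1/6)·1 = 1/6.
The weights sum to 1/5.
So P(the pea under cup 1 | the dealer opened cup 2, cup 3, cup 5, and cup 6) = (1/30) / (1/5) = 1/6.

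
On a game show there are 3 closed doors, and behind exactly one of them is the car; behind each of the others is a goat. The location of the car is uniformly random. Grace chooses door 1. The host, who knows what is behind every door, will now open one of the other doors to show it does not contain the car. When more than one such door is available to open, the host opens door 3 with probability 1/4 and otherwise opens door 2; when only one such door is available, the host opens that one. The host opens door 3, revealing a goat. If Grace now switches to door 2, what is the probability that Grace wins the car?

4/5

Consider each possible location of the car in turn.
If it is behind door 1 (prior 1/3): door 3 is available, opened with probability 1/4; weight (1/3)·(1/4) = 1/12.
If it is behind door 2 (prior 1/3): only door 3 is available, probability 1; weight (1/3)·1 = 1/3.
If it is behind door 3 (prior 1/3): the host opened door 3, so this case is ruled out; weight (1/3)·0 = 0.
The weights sum to 5/12.
So P(the car behind door 2 | the host opened door 3) = (1/3) / (5/12) = 4/5.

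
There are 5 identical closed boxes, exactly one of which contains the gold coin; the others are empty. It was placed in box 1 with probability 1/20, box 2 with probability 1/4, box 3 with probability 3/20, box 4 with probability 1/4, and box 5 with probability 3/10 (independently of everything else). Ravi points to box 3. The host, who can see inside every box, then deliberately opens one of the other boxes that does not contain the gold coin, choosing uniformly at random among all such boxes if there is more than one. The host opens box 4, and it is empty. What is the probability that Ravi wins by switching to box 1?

Condition on the true location of the gold coin.
If it is in box 1 (prior 1/20): the host has 3 equally likely choices, so probability 1/3; weight (1/20)·(1/3) = 1/60.
If it is in box 2 (prior 1/4): the host has 3 equally likely choices, so probability 1/3; weight (1/4)·(1/3) = 1/12.
If it is in box 3 (prior 3/20): the host has 4 equally likely choices, so probability 1/4; weight (3/20)·(1/4) = 3/80.
If it is in box 4 (prior 1/4): the host opened box 4, so this case is ruled out; weight (1/4)·0 = 0.
If it is in box 5 (prior 3/10): the host has 3 equally likely choices, so probability 1/3; weight (3/10)·(1/3) = 1/10.
The weights sum to 19/80.
So P(the gold coin in box 1 | the host opened box 4) = (1/60) / (19/80) = 4/57.

4/57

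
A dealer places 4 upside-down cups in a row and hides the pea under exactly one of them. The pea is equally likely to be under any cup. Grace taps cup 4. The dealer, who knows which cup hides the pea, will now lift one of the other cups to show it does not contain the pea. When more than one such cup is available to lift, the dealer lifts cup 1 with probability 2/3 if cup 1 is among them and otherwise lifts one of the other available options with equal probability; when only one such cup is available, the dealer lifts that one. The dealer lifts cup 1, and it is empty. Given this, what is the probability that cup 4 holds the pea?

1/3

Condition on the true location of the pea.
If it is under cup 1 (prior 1/4): the dealer opened cup 1, so this case is ruled out; weight (1/4)·0 = 0.
If it is under any of cups 2, 3, and 4 (prior 1/4 each): cup 1 is available, opened with probability 2/3; weight (1/4)·(2/3) = 1/6 each.
The weights sum to 1/2.
So P(the pea under cup 4 | the dealer opened cup 1) = (1/6) / (1/2) = 1/3.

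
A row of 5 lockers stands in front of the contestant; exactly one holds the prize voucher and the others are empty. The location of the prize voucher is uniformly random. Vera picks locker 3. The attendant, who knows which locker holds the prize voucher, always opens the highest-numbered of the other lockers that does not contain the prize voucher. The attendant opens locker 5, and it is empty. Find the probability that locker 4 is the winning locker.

Consider each possible location of the prize voucher in turn.
If it is in any of lockers 1, 2, 3, and 4 (prior 1/5 each): locker 5 is the highest-numbered option available, probability 1; weight (1/5)·1 = 1/5 each.
If it is in locker 5 (prior 1/5): the attendant opened locker 5, so this case is ruled out; weight (1/5)·0 = 0.
The weights sum to 4/5.
So P(the prize voucher in locker 4 | the attendant opened locker 5) = (1/5) / (4/5) = 1/4.

1/4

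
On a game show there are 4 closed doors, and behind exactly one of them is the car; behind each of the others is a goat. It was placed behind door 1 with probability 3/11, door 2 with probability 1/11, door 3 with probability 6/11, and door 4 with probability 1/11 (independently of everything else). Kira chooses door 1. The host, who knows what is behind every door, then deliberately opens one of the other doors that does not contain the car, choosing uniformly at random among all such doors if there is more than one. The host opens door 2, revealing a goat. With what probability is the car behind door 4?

Apply Bayes' rule, conditioning on where the car actually is.
If it is behind door 1 (prior 3/11): the host has 3 equally likely choices, so probability 1/3; weight (3/11)·(1/3) = 1/11.
If it is behind door 2 (prior 1/11): the host opened door 2, so this case is ruled out; weight (1/11)·0 = 0.
If it is behind door 3 (prior 6/11): the host has 2 equally likely choices, so probability 1/2; weight (6/11)·(1/2) = 3/11.
If it is behind door 4 (prior 1/11): the host has 2 equally likely choices, so probability 1/2; weight (1/11)·(1/2) = 1/22.
The weights sum to 9/22.
So P(the car behind door 4 | the host opened door 2) = (1/22) / (9/22) = 1/9.

1/9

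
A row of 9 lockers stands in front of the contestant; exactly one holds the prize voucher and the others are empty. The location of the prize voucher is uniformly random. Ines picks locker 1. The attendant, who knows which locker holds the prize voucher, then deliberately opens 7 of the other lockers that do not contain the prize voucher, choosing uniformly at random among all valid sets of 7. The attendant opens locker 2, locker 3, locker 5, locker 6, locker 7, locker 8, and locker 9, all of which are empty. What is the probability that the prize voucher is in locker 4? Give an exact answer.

Condition on the true location of the prize voucher.
If it is in locker 1 (prior 1/9): the attendant has 8 equally likely choices, so probability 1/8; weight (1/9)·(1/8) = 1/72.
If it is in any of lockers 2, 3, 5, 6, 7, 8, and 9 (prior 1/9 each): that locker was opened and seen not to hold the prize — ruled out; weight (1/9)·0 = 0 each.
If it is in locker 4 (prior 1/9): the attendant has no choice, probability 1; weight (1/9)·1 = 1/9.
The weights sum to 1/8.
So P(the prize voucher in locker 4 | the attendant opened locker 2, locker 3, locker 5, locker 6, locker 7, locker 8, and locker 9) = (1/9) / (1/8) = 8/9.

8/9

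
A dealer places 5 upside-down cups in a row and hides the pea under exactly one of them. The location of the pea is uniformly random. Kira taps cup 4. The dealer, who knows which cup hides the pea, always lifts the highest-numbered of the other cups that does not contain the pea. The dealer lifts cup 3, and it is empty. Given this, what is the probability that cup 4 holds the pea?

0

Consider each possible location of the pea in turn.
If it is under any of cups 1, 2, and 4 (prior 1/5 each): the dealer would have opened cup 5 instead, probability 0; weight (1/5)·0 = 0 each.
If it is under cup 3 (prior 1/5): the dealer opened cup 3, so this case is ruled out; weight (1/5)·0 = 0.
If it is under cup 5 (prior 1/5): cup 3 is the highest-numbered option available, probability 1; weight (1/5)·1 = 1/5.
The weights sum to 1/5.
So P(the pea under cup 4 | the dealer opened cup 3) = 0 / (1/5) = 0.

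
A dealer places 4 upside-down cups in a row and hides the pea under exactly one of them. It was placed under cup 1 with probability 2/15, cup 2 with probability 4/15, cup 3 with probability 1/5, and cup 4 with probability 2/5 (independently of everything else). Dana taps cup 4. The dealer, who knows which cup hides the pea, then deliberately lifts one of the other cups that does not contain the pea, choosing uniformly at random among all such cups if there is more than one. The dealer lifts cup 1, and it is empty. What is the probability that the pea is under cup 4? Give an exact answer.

4/11

Apply Bayes' rule, conditioning on where the pea actually is.
If it is under cup 1 (prior 2/15): the dealer opened cup 1, so this case is ruled out; weight (2/15)·0 = 0.
If it is under cup 2 (prior 4/15): the dealer has 2 equally likely choices, so probability 1/2; weight (4/15)·(1/2) = 2/15.
If it is under cup 3 (prior 1/5): the dealer has 2 equally likely choices, so probability 1/2; weight (1/5)·(1/2) = 1/10.
If it is under cup 4 (prior 2/5): the dealer has 3 equally likely choices, so probability 1/3; weight (2/5)·(1/3) = 2/15.
The weights sum to 11/30.
So P(the pea under cup 4 | the dealer opened cup 1) = (2/15) / (11/30) = 4/11.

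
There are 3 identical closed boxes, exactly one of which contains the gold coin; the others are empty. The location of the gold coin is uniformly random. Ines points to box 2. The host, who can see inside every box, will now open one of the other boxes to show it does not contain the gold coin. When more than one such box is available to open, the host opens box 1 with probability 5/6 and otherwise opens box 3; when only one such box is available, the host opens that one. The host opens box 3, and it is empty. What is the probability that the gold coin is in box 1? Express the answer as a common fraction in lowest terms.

6/7

Condition on the true location of the gold coin.
If it is in box 1 (prior 1/3): only box 3 is available, probability 1; weight (1/3)·1 = 1/3.
If it is in box 2 (prior 1/3): box 1 is available but not opened, probability 1/6; weight (1/3)·(1/6) = 1/18.
If it is in box 3 (prior 1/3): the host opened box 3, so this case is ruled out; weight (1/3)·0 = 0.
The weights sum to 7/18.
So P(the gold coin in box 1 | the host opened box 3) = (1/3) / (7/18) = 6/7.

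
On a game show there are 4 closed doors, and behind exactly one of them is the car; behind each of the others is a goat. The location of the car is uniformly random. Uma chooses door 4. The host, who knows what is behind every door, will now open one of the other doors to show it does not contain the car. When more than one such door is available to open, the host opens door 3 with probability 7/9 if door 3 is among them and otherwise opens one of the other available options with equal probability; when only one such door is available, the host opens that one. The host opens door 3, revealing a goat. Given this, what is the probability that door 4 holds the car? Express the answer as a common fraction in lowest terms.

Apply Bayes' rule, conditioning on where the car actually is.
If it is behind any of doors 1, 2, and 4 (prior 1/4 each): door 3 is available, opened with probability 7/9; weight (1/4)·(7/9) = 7/36 each.
If it is behind door 3 (prior 1/4): the host opened door 3, so this case is ruled out; weight (1/4)·0 = 0.
The weights sum to 7/12.
So P(the car behind door 4 | the host opened door 3) = (7/36) / (7/12) = 1/3.

1/3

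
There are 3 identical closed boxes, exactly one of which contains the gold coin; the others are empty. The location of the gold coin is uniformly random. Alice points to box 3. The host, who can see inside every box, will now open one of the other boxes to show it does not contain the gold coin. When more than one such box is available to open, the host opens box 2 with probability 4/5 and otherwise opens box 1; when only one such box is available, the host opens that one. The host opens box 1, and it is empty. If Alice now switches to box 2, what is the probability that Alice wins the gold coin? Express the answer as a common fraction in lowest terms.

5/6

Consider each possible location of the gold coin in turn.
If it is in box 1 (prior 1/3): the host opened box 1, so this case is ruled out; weight (1/3)·0 = 0.
If it is in box 2 (prior 1/3): only box 1 is available, probability 1; weight (1/3)·1 = 1/3.
If it is in box 3 (prior 1/3): box 2 is available but not opened, probability 1/5; weight (1/3)·(1/5) = 1/15.
The weights sum to 2/5.
So P(the gold coin in box 2 | the host opened box 1) = (1/3) / (2/5) = 5/6.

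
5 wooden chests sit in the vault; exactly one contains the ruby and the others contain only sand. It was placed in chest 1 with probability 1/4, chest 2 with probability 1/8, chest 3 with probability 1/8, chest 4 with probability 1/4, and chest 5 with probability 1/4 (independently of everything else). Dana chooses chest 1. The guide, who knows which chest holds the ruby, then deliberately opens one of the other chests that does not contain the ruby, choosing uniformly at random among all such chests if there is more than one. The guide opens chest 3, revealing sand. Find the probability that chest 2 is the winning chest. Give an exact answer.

Apply Bayes' rule, conditioning on where the ruby actually is.
If it is in chest 1 (prior 1/4): the guide has 4 equally likely choices, so probability 1/4; weight (1/4)·(1/4) = 1/16.
If it is in chest 2 (prior 1/8): the guide has 3 equally likely choices, so probability 1/3; weight (1/8)·(1/3) = 1/24.
If it is in chest 3 (prior 1/8): the guide opened chest 3, so this case is ruled out; weight (1/8)·0 = 0.
If it is in either of chests 4 and 5 (prior 1/4 each): the guide has 3 equally likely choices, so probability 1/3; weight (1/4)·(1/3) = 1/12 each.
The weights sum to 13/48.
So P(the ruby in chest 2 | the guide opened chest 3) = (1/24) / (13/48) = 2/13.

2/13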